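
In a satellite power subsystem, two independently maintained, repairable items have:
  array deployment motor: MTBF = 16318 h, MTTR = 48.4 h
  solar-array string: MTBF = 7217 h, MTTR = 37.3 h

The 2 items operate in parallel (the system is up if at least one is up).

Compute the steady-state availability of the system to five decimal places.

A(array deployment motor) = MTBF/(MTBF+MTTR) = 16318/(16318+48.4) = 0.997043
A(solar-array string) = MTBF/(MTBF+MTTR) = 7217/(7217+37.3) = 0.994858
Parallel availability: 1 − (1 − 0.997043)(1 − 0.994858) = 0.99998

0.99998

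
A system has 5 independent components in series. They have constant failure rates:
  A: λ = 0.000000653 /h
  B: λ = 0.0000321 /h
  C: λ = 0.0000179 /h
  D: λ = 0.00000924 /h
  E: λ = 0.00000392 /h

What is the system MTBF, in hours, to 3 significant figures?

15700

Series of exponential components: λ_sys = Σ λ_i
λ_sys = 0.000000653 + 0.0000321 + 0.0000179 + 0.00000924 + 0.00000392 = 6.3813e-05 /h
MTBF = 1 / λ_sys = 15700 h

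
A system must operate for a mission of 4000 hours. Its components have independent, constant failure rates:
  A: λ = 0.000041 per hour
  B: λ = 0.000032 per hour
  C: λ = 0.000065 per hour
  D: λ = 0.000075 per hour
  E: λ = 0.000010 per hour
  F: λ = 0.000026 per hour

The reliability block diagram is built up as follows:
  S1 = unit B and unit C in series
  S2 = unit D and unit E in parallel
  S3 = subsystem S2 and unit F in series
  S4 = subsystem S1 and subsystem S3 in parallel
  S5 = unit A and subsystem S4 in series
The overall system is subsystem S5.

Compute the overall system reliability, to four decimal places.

0.8193

R(A) = exp(−0.000041 × 4000) = 0.848742
R(B) = exp(−0.000032 × 4000) = 0.879853
R(C) = exp(−0.000065 × 4000) = 0.771052
R(D) = exp(−0.000075 × 4000) = 0.740818
R(E) = exp(−0.000010 × 4000) = 0.960789
R(F) = exp(−0.000026 × 4000) = 0.901225
Series (B and C): 0.879853 × 0.771052 = 0.678412
Parallel (D and E): 1 − (1 − 0.740818)(1 − 0.960789) = 0.989837
Series ([0.989837] and F): 0.989837 × 0.901225 = 0.892066
Parallel ([0.678412] and [0.892066]): 1 − (1 − 0.678412)(1 − 0.892066) = 0.965290
Series (A and [0.965290]): 0.848742 × 0.965290 = 0.8193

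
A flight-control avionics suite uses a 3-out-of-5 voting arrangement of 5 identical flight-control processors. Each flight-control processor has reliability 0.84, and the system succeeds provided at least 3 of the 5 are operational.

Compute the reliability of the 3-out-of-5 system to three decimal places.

R = Σ_{i=3}^{5} C(5,i) p^i (1−p)^{5−i} with p = 0.84
C(5,3)·0.84^3·0.16^2 = 0.15173
C(5,4)·0.84^4·0.16^1 = 0.39830
C(5,5)·0.84^5·0.16^0 = 0.41821
Sum = 0.968

0.968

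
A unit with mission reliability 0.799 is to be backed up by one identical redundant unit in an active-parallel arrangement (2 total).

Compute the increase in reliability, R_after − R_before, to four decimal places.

0.1606

R_before = 0.799
R_after = 1 − (1 − 0.799)^2 = 0.9596
ΔR = 0.9596 − 0.799 = 0.1606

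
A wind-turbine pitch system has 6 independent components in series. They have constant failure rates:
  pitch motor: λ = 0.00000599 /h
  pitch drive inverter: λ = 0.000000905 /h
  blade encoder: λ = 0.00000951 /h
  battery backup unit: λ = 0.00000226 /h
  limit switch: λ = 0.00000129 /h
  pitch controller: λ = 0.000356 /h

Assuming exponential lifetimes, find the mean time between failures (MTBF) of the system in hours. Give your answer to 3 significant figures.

2660

Series of exponential components: λ_sys = Σ λ_i
λ_sys = 0.00000599 + 0.000000905 + 0.00000951 + 0.00000226 + 0.00000129 + 0.000356 = 3.7595e-04 /h
MTBF = 1 / λ_sys = 2660 h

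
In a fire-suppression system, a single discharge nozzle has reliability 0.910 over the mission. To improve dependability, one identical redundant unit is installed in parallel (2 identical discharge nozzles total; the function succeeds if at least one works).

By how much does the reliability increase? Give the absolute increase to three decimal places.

R_before = 0.910
R_after = 1 − (1 − 0.910)^2 = 0.992
ΔR = 0.992 − 0.910 = 0.082

0.082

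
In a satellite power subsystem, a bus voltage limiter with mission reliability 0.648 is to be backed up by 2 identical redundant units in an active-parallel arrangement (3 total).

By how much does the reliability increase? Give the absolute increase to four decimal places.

0.3084

R_before = 0.648
R_after = 1 − (1 − 0.648)^3 = 0.9564
ΔR = 0.9564 − 0.648 = 0.3084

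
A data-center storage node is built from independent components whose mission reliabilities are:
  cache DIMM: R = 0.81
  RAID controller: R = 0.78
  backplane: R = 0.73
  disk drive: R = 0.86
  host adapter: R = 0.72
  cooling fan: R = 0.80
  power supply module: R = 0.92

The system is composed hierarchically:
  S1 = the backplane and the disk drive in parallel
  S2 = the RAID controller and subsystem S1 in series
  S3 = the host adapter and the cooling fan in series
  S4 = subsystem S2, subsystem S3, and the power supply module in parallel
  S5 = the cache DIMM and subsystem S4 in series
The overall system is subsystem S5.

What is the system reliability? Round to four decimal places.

0.8031

Parallel (backplane and disk drive): 1 − (1 − 0.730000)(1 − 0.860000) = 0.962200
Series (RAID controller and [0.962200]): 0.780000 × 0.962200 = 0.750516
Series (host adapter and cooling fan): 0.720000 × 0.800000 = 0.576000
Parallel ([0.750516], [0.576000], and power supply module): 1 − (1 − 0.750516)(1 − 0.576000)(1 − 0.920000) = 0.991538
Series (cache DIMM and [0.991538]): 0.810000 × 0.991538 = 0.8031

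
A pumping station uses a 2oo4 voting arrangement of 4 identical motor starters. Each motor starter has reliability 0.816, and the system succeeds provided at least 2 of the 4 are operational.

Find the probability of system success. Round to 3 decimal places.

0.979

R = Σ_{i=2}^{4} C(4,i) p^i (1−p)^{4−i} with p = 0.816
C(4,2)·0.816^2·0.184^2 = 0.13526
C(4,3)·0.816^3·0.184^1 = 0.39990
C(4,4)·0.816^4·0.184^0 = 0.44336
Sum = 0.979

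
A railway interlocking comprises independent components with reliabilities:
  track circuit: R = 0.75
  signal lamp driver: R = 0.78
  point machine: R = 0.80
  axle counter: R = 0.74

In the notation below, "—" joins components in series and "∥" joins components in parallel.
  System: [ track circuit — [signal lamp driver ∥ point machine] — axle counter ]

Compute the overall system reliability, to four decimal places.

Parallel (signal lamp driver and point machine): 1 − (1 − 0.780000)(1 − 0.800000) = 0.956000
Series (track circuit, [0.956000], and axle counter): 0.750000 × 0.956000 × 0.740000 = 0.5306

0.5306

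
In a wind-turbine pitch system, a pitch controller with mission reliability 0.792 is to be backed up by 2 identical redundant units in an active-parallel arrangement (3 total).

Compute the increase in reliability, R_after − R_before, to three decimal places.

R_before = 0.792
R_after = 1 − (1 − 0.792)^3 = 0.991
ΔR = 0.991 − 0.792 = 0.199

0.199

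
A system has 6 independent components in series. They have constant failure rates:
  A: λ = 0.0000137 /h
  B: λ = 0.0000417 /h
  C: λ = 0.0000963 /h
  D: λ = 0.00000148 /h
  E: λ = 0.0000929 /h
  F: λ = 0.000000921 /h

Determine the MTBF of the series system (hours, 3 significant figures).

4050

Series of exponential components: λ_sys = Σ λ_i
λ_sys = 0.0000137 + 0.0000417 + 0.0000963 + 0.00000148 + 0.0000929 + 0.000000921 = 2.4700e-04 /h
MTBF = 1 / λ_sys = 4050 h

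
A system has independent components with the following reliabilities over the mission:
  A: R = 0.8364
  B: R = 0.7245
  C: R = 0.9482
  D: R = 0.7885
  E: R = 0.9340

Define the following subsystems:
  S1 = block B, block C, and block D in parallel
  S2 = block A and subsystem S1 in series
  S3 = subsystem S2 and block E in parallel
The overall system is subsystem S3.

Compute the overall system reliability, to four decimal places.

Parallel (B, C, and D): 1 − (1 − 0.724500)(1 − 0.948200)(1 − 0.788500) = 0.996982
Series (A and [0.996982]): 0.836400 × 0.996982 = 0.833876
Parallel ([0.833876] and E): 1 − (1 − 0.833876)(1 − 0.934000) = 0.9890

0.9890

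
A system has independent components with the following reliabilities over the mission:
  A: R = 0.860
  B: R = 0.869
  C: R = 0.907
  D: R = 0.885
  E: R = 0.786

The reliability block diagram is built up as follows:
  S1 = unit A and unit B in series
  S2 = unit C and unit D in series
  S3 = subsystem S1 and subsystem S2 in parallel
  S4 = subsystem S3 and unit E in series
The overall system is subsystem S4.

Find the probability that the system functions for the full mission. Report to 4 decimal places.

Series (A and B): 0.860000 × 0.869000 = 0.747340
Series (C and D): 0.907000 × 0.885000 = 0.802695
Parallel ([0.747340] and [0.802695]): 1 − (1 − 0.747340)(1 − 0.802695) = 0.950149
Series ([0.950149] and E): 0.950149 × 0.786000 = 0.7468

0.7468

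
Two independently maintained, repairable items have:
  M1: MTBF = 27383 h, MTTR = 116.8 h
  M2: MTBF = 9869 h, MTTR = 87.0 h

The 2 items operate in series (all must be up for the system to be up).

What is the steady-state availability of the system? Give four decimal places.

0.9871

A(M1) = MTBF/(MTBF+MTTR) = 27383/(27383+116.8) = 0.995753
A(M2) = MTBF/(MTBF+MTTR) = 9869/(9869+87.0) = 0.991262
Series availability: 0.995753 × 0.991262 = 0.9871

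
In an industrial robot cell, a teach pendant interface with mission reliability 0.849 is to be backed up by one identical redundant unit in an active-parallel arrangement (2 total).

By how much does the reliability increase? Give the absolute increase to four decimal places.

R_before = 0.849
R_after = 1 − (1 − 0.849)^2 = 0.9772
ΔR = 0.9772 − 0.849 = 0.1282

0.1282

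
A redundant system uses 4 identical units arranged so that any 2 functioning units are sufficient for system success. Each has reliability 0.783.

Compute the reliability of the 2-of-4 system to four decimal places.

0.9658

R = Σ_{i=2}^{4} C(4,i) p^i (1−p)^{4−i} with p = 0.783
C(4,2)·0.783^2·0.217^2 = 0.173218
C(4,3)·0.783^3·0.217^1 = 0.416682
C(4,4)·0.783^4·0.217^0 = 0.375878
Sum = 0.9658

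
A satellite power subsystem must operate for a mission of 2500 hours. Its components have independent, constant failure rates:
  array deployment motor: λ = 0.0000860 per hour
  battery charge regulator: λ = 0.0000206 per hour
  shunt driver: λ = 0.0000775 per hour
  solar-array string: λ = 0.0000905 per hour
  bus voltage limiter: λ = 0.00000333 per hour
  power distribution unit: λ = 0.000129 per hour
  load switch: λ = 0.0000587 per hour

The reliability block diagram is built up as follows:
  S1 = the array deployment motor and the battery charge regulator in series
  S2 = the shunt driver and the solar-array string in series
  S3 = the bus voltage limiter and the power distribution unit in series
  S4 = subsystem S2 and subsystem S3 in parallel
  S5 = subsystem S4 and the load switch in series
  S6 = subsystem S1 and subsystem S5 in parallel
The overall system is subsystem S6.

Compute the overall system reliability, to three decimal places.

0.949

R(array deployment motor) = exp(−0.0000860 × 2500) = 0.80654
R(battery charge regulator) = exp(−0.0000206 × 2500) = 0.94980
R(shunt driver) = exp(−0.0000775 × 2500) = 0.82386
R(solar-array string) = exp(−0.0000905 × 2500) = 0.79752
R(bus voltage limiter) = exp(−0.00000333 × 2500) = 0.99171
R(power distribution unit) = exp(−0.000129 × 2500) = 0.72434
R(load switch) = exp(−0.0000587 × 2500) = 0.86351
Series (array deployment motor and battery charge regulator): 0.80654 × 0.94980 = 0.76605
Series (shunt driver and solar-array string): 0.82386 × 0.79752 = 0.65704
Series (bus voltage limiter and power distribution unit): 0.99171 × 0.72434 = 0.71834
Parallel ([0.65704] and [0.71834]): 1 − (1 − 0.65704)(1 − 0.71834) = 0.90340
Series ([0.90340] and load switch): 0.90340 × 0.86351 = 0.78009
Parallel ([0.76605] and [0.78009]): 1 − (1 − 0.76605)(1 − 0.78009) = 0.949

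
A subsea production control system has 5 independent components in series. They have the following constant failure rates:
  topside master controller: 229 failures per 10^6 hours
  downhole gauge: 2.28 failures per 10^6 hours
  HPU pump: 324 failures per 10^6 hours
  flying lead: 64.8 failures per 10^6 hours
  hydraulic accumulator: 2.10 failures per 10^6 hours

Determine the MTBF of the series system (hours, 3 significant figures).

Series of exponential components: λ_sys = Σ λ_i
λ_sys = 0.000229 + 0.00000228 + 0.000324 + 0.0000648 + 0.00000210 = 6.2218e-04 /h
MTBF = 1 / λ_sys = 1610 h

1610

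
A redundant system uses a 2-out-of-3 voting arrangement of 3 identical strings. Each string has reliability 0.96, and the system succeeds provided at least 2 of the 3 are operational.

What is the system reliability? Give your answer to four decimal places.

0.9953

R = Σ_{i=2}^{3} C(3,i) p^i (1−p)^{3−i} with p = 0.96
C(3,2)·0.96^2·0.04^1 = 0.110592
C(3,3)·0.96^3·0.04^0 = 0.884736
Sum = 0.9953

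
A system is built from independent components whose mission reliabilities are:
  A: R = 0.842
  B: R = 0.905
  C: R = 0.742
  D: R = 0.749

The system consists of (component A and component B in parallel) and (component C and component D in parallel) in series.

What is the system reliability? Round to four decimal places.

Parallel (A and B): 1 − (1 − 0.842000)(1 − 0.905000) = 0.984990
Parallel (C and D): 1 − (1 − 0.742000)(1 − 0.749000) = 0.935242
Series ([0.984990] and [0.935242]): 0.984990 × 0.935242 = 0.9212

0.9212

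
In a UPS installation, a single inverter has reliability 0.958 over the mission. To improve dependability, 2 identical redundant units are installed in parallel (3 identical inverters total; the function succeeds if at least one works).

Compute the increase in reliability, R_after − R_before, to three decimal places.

R_before = 0.958
R_after = 1 − (1 − 0.958)^3 = 1.000
ΔR = 1.000 − 0.958 = 0.042

0.042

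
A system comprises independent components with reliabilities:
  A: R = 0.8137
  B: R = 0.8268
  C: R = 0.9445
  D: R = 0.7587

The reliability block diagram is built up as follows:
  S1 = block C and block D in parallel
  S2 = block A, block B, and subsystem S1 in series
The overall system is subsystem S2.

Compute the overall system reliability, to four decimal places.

Parallel (C and D): 1 − (1 − 0.944500)(1 − 0.758700) = 0.986608
Series (A, B, and [0.986608]): 0.813700 × 0.826800 × 0.986608 = 0.6638

0.6638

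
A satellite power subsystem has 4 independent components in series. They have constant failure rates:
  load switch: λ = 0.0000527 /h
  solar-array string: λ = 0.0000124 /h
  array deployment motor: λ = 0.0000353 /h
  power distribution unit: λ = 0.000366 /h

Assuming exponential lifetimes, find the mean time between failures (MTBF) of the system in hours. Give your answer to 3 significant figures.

2140

Series of exponential components: λ_sys = Σ λ_i
λ_sys = 0.0000527 + 0.0000124 + 0.0000353 + 0.000366 = 4.6640e-04 /h
MTBF = 1 / λ_sys = 2140 h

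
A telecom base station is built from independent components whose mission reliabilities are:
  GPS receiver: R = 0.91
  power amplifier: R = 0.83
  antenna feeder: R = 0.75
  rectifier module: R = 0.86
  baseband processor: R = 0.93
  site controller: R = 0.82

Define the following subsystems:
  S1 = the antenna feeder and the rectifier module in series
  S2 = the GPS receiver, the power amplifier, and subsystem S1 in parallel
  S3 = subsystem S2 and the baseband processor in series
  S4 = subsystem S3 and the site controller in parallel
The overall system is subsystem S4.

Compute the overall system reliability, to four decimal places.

0.9865

Series (antenna feeder and rectifier module): 0.750000 × 0.860000 = 0.645000
Parallel (GPS receiver, power amplifier, and [0.645000]): 1 − (1 − 0.910000)(1 − 0.830000)(1 − 0.645000) = 0.994569
Series ([0.994569] and baseband processor): 0.994569 × 0.930000 = 0.924949
Parallel ([0.924949] and site controller): 1 − (1 − 0.924949)(1 − 0.820000) = 0.9865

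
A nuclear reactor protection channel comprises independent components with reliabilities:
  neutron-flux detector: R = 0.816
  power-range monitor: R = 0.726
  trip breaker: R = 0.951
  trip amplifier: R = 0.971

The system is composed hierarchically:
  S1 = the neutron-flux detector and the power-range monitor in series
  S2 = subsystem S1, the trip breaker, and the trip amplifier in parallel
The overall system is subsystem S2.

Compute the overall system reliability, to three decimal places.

0.999

Series (neutron-flux detector and power-range monitor): 0.81600 × 0.72600 = 0.59242
Parallel ([0.59242], trip breaker, and trip amplifier): 1 − (1 − 0.59242)(1 − 0.95100)(1 − 0.97100) = 0.999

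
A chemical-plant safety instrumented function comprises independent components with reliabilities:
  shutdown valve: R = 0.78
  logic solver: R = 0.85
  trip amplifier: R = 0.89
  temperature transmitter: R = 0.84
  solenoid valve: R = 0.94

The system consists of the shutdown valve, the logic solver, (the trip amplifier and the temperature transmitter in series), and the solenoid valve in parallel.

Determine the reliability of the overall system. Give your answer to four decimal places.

0.9995

Series (trip amplifier and temperature transmitter): 0.890000 × 0.840000 = 0.747600
Parallel (shutdown valve, logic solver, [0.747600], and solenoid valve): 1 − (1 − 0.780000)(1 − 0.850000)(1 − 0.747600)(1 − 0.940000) = 0.9995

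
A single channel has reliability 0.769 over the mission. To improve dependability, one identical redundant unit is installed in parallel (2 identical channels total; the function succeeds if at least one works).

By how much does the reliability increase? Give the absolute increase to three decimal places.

R_before = 0.769
R_after = 1 − (1 − 0.769)^2 = 0.947
ΔR = 0.947 − 0.769 = 0.178

0.178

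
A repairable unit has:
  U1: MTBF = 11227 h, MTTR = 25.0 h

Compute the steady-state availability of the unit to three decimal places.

A(U1) = MTBF/(MTBF+MTTR) = 11227/(11227+25.0) = 0.998

0.998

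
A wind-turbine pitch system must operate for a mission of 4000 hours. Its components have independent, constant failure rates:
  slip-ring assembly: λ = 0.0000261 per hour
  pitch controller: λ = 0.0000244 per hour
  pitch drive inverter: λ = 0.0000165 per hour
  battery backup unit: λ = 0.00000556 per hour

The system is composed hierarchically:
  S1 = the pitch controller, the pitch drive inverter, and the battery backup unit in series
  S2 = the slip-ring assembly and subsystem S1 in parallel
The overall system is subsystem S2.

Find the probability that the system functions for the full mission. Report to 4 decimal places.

R(slip-ring assembly) = exp(−0.0000261 × 4000) = 0.900865
R(pitch controller) = exp(−0.0000244 × 4000) = 0.907012
R(pitch drive inverter) = exp(−0.0000165 × 4000) = 0.936131
R(battery backup unit) = exp(−0.00000556 × 4000) = 0.978005
Series (pitch controller, pitch drive inverter, and battery backup unit): 0.907012 × 0.936131 × 0.978005 = 0.830406
Parallel (slip-ring assembly and [0.830406]): 1 − (1 − 0.900865)(1 − 0.830406) = 0.9832

0.9832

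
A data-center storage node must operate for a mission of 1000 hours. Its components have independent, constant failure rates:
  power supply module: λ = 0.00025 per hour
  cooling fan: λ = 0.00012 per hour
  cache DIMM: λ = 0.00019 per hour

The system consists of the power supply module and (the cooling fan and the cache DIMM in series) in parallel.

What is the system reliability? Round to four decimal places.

0.9410

R(power supply module) = exp(−0.00025 × 1000) = 0.778801
R(cooling fan) = exp(−0.00012 × 1000) = 0.886920
R(cache DIMM) = exp(−0.00019 × 1000) = 0.826959
Series (cooling fan and cache DIMM): 0.886920 × 0.826959 = 0.733446
Parallel (power supply module and [0.733446]): 1 − (1 − 0.778801)(1 − 0.733446) = 0.9410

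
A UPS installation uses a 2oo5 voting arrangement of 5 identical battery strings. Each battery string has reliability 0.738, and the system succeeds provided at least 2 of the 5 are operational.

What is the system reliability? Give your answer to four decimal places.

0.9814

R = Σ_{i=2}^{5} C(5,i) p^i (1−p)^{5−i} with p = 0.738
C(5,2)·0.738^2·0.262^3 = 0.097953
C(5,3)·0.738^3·0.262^2 = 0.275913
C(5,4)·0.738^4·0.262^1 = 0.388595
C(5,5)·0.738^5·0.262^0 = 0.218918
Sum = 0.9814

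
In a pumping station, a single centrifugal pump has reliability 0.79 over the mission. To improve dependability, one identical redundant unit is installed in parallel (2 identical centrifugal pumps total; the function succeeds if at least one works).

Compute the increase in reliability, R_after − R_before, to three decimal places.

R_before = 0.79
R_after = 1 − (1 − 0.79)^2 = 0.956
ΔR = 0.956 − 0.79 = 0.166

0.166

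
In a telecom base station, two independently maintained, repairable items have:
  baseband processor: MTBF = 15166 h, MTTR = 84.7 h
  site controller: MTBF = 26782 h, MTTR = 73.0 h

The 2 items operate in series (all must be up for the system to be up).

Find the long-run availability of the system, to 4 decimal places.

0.9917

A(baseband processor) = MTBF/(MTBF+MTTR) = 15166/(15166+84.7) = 0.994446
A(site controller) = MTBF/(MTBF+MTTR) = 26782/(26782+73.0) = 0.997282
Series availability: 0.994446 × 0.997282 = 0.9917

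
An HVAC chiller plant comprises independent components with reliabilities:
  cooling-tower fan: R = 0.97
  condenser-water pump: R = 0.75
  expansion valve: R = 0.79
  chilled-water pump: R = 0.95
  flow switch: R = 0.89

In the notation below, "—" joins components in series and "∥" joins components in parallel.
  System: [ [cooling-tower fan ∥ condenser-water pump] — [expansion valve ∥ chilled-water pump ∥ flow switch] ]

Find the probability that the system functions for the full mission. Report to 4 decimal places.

0.9914

Parallel (cooling-tower fan and condenser-water pump): 1 − (1 − 0.970000)(1 − 0.750000) = 0.992500
Parallel (expansion valve, chilled-water pump, and flow switch): 1 − (1 − 0.790000)(1 − 0.950000)(1 − 0.890000) = 0.998845
Series ([0.992500] and [0.998845]): 0.992500 × 0.998845 = 0.9914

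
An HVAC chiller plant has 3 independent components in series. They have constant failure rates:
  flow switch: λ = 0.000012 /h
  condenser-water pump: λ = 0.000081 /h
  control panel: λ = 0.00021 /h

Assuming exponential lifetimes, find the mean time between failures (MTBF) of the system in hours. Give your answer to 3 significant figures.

Series of exponential components: λ_sys = Σ λ_i
λ_sys = 0.000012 + 0.000081 + 0.00021 = 3.0300e-04 /h
MTBF = 1 / λ_sys = 3300 h

3300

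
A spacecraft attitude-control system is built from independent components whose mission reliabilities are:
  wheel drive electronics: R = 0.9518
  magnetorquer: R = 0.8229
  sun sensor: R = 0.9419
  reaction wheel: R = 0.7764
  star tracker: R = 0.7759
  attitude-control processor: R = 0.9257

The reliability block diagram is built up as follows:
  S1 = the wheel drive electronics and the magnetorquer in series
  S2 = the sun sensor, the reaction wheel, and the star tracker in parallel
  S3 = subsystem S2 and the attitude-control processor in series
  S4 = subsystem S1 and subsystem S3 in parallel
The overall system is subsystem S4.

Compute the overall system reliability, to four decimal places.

Series (wheel drive electronics and magnetorquer): 0.951800 × 0.822900 = 0.783236
Parallel (sun sensor, reaction wheel, and star tracker): 1 − (1 − 0.941900)(1 − 0.776400)(1 − 0.775900) = 0.997089
Series ([0.997089] and attitude-control processor): 0.997089 × 0.925700 = 0.923005
Parallel ([0.783236] and [0.923005]): 1 − (1 − 0.783236)(1 − 0.923005) = 0.9833

0.9833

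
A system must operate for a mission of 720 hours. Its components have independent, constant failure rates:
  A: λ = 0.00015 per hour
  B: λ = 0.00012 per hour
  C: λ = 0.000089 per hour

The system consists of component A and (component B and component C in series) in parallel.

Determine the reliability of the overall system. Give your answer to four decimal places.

0.9857

R(A) = exp(−0.00015 × 720) = 0.897628
R(B) = exp(−0.00012 × 720) = 0.917227
R(C) = exp(−0.000089 × 720) = 0.937930
Series (B and C): 0.917227 × 0.937930 = 0.860295
Parallel (A and [0.860295]): 1 − (1 − 0.897628)(1 − 0.860295) = 0.9857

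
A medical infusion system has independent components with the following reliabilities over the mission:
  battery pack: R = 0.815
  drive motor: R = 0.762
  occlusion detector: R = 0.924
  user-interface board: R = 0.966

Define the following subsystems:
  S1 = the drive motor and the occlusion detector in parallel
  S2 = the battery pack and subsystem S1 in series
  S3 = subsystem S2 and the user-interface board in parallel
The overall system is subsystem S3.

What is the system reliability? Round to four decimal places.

0.9932

Parallel (drive motor and occlusion detector): 1 − (1 − 0.762000)(1 − 0.924000) = 0.981912
Series (battery pack and [0.981912]): 0.815000 × 0.981912 = 0.800258
Parallel ([0.800258] and user-interface board): 1 − (1 − 0.800258)(1 − 0.966000) = 0.9932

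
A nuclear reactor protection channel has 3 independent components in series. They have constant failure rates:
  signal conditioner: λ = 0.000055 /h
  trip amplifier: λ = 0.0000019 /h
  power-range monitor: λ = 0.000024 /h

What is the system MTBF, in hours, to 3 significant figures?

Series of exponential components: λ_sys = Σ λ_i
λ_sys = 0.000055 + 0.0000019 + 0.000024 = 8.0900e-05 /h
MTBF = 1 / λ_sys = 12400 h

12400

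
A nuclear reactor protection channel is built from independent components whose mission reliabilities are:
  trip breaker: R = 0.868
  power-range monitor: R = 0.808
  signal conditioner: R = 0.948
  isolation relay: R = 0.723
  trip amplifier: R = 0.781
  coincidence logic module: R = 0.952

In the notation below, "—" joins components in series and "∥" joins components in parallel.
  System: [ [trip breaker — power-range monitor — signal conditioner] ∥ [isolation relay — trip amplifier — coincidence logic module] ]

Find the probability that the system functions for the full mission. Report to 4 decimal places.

0.8450

Series (trip breaker, power-range monitor, and signal conditioner): 0.868000 × 0.808000 × 0.948000 = 0.664874
Series (isolation relay, trip amplifier, and coincidence logic module): 0.723000 × 0.781000 × 0.952000 = 0.537559
Parallel ([0.664874] and [0.537559]): 1 − (1 − 0.664874)(1 − 0.537559) = 0.8450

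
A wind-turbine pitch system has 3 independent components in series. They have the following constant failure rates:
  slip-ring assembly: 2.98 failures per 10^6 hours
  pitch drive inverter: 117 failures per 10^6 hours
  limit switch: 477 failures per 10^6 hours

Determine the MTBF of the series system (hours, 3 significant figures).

1680

Series of exponential components: λ_sys = Σ λ_i
λ_sys = 0.00000298 + 0.000117 + 0.000477 = 5.9698e-04 /h
MTBF = 1 / λ_sys = 1680 h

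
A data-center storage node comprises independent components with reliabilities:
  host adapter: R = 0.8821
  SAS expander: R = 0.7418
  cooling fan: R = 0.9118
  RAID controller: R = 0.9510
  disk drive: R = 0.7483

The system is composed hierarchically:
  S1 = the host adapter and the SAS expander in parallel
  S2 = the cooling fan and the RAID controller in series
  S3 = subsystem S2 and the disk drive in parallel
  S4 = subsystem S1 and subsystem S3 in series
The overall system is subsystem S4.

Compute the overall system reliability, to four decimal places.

0.9371

Parallel (host adapter and SAS expander): 1 − (1 − 0.882100)(1 − 0.741800) = 0.969558
Series (cooling fan and RAID controller): 0.911800 × 0.951000 = 0.867122
Parallel ([0.867122] and disk drive): 1 − (1 − 0.867122)(1 − 0.748300) = 0.966555
Series ([0.969558] and [0.966555]): 0.969558 × 0.966555 = 0.9371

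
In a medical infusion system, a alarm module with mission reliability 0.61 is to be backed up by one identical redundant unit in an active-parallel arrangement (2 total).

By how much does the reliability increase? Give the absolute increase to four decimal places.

0.2379

R_before = 0.61
R_after = 1 − (1 − 0.61)^2 = 0.8479
ΔR = 0.8479 − 0.61 = 0.2379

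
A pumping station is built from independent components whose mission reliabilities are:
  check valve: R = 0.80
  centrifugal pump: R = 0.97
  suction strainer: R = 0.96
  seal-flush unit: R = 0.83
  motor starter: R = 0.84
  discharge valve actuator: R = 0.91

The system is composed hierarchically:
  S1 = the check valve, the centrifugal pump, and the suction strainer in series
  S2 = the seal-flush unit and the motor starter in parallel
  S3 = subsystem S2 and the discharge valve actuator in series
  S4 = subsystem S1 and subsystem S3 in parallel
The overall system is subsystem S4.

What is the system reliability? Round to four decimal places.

Series (check valve, centrifugal pump, and suction strainer): 0.800000 × 0.970000 × 0.960000 = 0.744960
Parallel (seal-flush unit and motor starter): 1 − (1 − 0.830000)(1 − 0.840000) = 0.972800
Series ([0.972800] and discharge valve actuator): 0.972800 × 0.910000 = 0.885248
Parallel ([0.744960] and [0.885248]): 1 − (1 − 0.744960)(1 − 0.885248) = 0.9707

0.9707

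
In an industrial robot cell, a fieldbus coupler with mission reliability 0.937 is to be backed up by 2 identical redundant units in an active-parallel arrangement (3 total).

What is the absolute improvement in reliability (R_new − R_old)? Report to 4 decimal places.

0.0627

R_before = 0.937
R_after = 1 − (1 − 0.937)^3 = 0.9997
ΔR = 0.9997 − 0.937 = 0.0627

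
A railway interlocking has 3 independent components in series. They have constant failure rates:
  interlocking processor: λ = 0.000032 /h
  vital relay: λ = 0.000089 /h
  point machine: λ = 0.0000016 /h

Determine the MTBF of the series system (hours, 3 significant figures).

8160

Series of exponential components: λ_sys = Σ λ_i
λ_sys = 0.000032 + 0.000089 + 0.0000016 = 1.2260e-04 /h
MTBF = 1 / λ_sys = 8160 h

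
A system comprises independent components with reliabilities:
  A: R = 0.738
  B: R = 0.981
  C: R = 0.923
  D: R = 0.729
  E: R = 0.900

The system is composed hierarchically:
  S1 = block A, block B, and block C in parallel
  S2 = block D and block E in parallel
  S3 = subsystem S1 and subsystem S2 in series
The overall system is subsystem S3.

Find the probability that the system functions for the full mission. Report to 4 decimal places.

Parallel (A, B, and C): 1 − (1 − 0.738000)(1 − 0.981000)(1 − 0.923000) = 0.999617
Parallel (D and E): 1 − (1 − 0.729000)(1 − 0.900000) = 0.972900
Series ([0.999617] and [0.972900]): 0.999617 × 0.972900 = 0.9725

0.9725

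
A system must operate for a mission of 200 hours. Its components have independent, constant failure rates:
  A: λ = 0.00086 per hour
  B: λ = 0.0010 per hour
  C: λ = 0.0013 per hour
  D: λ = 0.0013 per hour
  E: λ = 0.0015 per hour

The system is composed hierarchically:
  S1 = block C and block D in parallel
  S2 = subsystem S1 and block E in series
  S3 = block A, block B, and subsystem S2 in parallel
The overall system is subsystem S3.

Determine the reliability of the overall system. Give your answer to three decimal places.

R(A) = exp(−0.00086 × 200) = 0.84198
R(B) = exp(−0.0010 × 200) = 0.81873
R(C) = exp(−0.0013 × 200) = 0.77105
R(D) = exp(−0.0013 × 200) = 0.77105
R(E) = exp(−0.0015 × 200) = 0.74082
Parallel (C and D): 1 − (1 − 0.77105)(1 − 0.77105) = 0.94758
Series ([0.94758] and E): 0.94758 × 0.74082 = 0.70199
Parallel (A, B, and [0.70199]): 1 − (1 − 0.84198)(1 − 0.81873)(1 − 0.70199) = 0.991

0.991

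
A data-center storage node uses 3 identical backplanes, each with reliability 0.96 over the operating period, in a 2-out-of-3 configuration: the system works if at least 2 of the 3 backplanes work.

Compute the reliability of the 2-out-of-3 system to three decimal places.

R = Σ_{i=2}^{3} C(3,i) p^i (1−p)^{3−i} with p = 0.96
C(3,2)·0.96^2·0.04^1 = 0.11059
C(3,3)·0.96^3·0.04^0 = 0.88474
Sum = 0.995

0.995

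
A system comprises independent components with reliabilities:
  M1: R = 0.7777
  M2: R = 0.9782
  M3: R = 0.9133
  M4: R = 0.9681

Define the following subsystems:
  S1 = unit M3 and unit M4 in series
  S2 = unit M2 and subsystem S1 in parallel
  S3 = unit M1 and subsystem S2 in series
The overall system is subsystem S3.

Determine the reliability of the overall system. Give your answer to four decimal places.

Series (M3 and M4): 0.913300 × 0.968100 = 0.884166
Parallel (M2 and [0.884166]): 1 − (1 − 0.978200)(1 − 0.884166) = 0.997475
Series (M1 and [0.997475]): 0.777700 × 0.997475 = 0.7757

0.7757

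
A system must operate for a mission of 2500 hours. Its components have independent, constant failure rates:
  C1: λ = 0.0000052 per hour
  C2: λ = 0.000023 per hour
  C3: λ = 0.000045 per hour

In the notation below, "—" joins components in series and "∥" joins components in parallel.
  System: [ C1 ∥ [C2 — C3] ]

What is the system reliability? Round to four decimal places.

0.9980

R(C1) = exp(−0.0000052 × 2500) = 0.987084
R(C2) = exp(−0.000023 × 2500) = 0.944122
R(C3) = exp(−0.000045 × 2500) = 0.893597
Series (C2 and C3): 0.944122 × 0.893597 = 0.843665
Parallel (C1 and [0.843665]): 1 − (1 − 0.987084)(1 − 0.843665) = 0.9980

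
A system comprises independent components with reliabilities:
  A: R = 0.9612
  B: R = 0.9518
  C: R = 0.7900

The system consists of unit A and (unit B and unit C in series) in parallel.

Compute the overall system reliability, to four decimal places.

0.9904

Series (B and C): 0.951800 × 0.790000 = 0.751922
Parallel (A and [0.751922]): 1 − (1 − 0.961200)(1 − 0.751922) = 0.9904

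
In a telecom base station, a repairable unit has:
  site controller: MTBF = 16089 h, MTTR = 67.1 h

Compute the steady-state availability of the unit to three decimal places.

A(site controller) = MTBF/(MTBF+MTTR) = 16089/(16089+67.1) = 0.996

0.996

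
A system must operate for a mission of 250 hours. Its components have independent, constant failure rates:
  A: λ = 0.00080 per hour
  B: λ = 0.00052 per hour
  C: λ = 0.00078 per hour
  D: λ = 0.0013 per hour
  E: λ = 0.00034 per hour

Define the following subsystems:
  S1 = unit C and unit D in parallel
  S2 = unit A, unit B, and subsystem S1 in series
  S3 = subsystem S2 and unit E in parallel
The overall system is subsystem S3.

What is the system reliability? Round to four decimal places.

R(A) = exp(−0.00080 × 250) = 0.818731
R(B) = exp(−0.00052 × 250) = 0.878095
R(C) = exp(−0.00078 × 250) = 0.822835
R(D) = exp(−0.0013 × 250) = 0.722527
R(E) = exp(−0.00034 × 250) = 0.918512
Parallel (C and D): 1 − (1 − 0.822835)(1 − 0.722527) = 0.950841
Series (A, B, and [0.950841]): 0.818731 × 0.878095 × 0.950841 = 0.683582
Parallel ([0.683582] and E): 1 − (1 − 0.683582)(1 − 0.918512) = 0.9742

0.9742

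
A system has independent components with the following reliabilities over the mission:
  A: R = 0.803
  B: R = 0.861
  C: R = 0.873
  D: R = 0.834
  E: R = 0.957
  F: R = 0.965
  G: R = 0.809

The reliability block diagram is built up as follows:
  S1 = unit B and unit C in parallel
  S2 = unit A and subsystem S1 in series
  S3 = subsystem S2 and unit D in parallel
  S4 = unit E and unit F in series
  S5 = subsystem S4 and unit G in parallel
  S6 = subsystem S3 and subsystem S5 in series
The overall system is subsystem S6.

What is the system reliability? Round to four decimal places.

0.9508

Parallel (B and C): 1 − (1 − 0.861000)(1 − 0.873000) = 0.982347
Series (A and [0.982347]): 0.803000 × 0.982347 = 0.788825
Parallel ([0.788825] and D): 1 − (1 − 0.788825)(1 − 0.834000) = 0.964945
Series (E and F): 0.957000 × 0.965000 = 0.923505
Parallel ([0.923505] and G): 1 − (1 − 0.923505)(1 − 0.809000) = 0.985389
Series ([0.964945] and [0.985389]): 0.964945 × 0.985389 = 0.9508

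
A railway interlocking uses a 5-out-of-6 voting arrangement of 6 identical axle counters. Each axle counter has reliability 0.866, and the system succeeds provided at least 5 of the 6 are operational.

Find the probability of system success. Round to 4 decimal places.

R = Σ_{i=5}^{6} C(6,i) p^i (1−p)^{6−i} with p = 0.866
C(6,5)·0.866^5·0.134^1 = 0.391603
C(6,6)·0.866^6·0.134^0 = 0.421801
Sum = 0.8134

0.8134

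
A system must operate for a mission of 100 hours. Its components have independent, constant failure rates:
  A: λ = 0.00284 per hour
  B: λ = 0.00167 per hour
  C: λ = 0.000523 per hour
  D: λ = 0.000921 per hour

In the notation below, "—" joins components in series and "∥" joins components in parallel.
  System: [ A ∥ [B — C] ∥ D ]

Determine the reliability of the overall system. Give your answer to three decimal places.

R(A) = exp(−0.00284 × 100) = 0.75277
R(B) = exp(−0.00167 × 100) = 0.84620
R(C) = exp(−0.000523 × 100) = 0.94904
R(D) = exp(−0.000921 × 100) = 0.91201
Series (B and C): 0.84620 × 0.94904 = 0.80308
Parallel (A, [0.80308], and D): 1 − (1 − 0.75277)(1 − 0.80308)(1 − 0.91201) = 0.996

0.996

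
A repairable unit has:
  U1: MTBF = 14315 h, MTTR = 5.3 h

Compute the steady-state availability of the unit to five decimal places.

0.99963

A(U1) = MTBF/(MTBF+MTTR) = 14315/(14315+5.3) = 0.99963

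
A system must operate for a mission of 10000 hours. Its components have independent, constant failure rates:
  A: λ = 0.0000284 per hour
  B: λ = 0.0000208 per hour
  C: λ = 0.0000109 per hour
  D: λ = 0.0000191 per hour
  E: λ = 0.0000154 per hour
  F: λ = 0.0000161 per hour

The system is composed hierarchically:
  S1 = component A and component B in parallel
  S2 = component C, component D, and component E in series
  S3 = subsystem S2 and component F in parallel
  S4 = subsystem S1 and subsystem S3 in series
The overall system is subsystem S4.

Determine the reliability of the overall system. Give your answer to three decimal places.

R(A) = exp(−0.0000284 × 10000) = 0.75277
R(B) = exp(−0.0000208 × 10000) = 0.81221
R(C) = exp(−0.0000109 × 10000) = 0.89673
R(D) = exp(−0.0000191 × 10000) = 0.82613
R(E) = exp(−0.0000154 × 10000) = 0.85727
R(F) = exp(−0.0000161 × 10000) = 0.85129
Parallel (A and B): 1 − (1 − 0.75277)(1 − 0.81221) = 0.95357
Series (C, D, and E): 0.89673 × 0.82613 × 0.85727 = 0.63508
Parallel ([0.63508] and F): 1 − (1 − 0.63508)(1 − 0.85129) = 0.94573
Series ([0.95357] and [0.94573]): 0.95357 × 0.94573 = 0.902

0.902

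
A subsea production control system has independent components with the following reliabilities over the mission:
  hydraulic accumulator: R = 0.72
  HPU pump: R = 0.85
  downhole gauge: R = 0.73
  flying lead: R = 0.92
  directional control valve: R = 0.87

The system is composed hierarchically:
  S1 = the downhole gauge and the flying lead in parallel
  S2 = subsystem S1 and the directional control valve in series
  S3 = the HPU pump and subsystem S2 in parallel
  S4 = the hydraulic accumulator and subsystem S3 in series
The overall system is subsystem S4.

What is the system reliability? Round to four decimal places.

Parallel (downhole gauge and flying lead): 1 − (1 − 0.730000)(1 − 0.920000) = 0.978400
Series ([0.978400] and directional control valve): 0.978400 × 0.870000 = 0.851208
Parallel (HPU pump and [0.851208]): 1 − (1 − 0.850000)(1 − 0.851208) = 0.977681
Series (hydraulic accumulator and [0.977681]): 0.720000 × 0.977681 = 0.7039

0.7039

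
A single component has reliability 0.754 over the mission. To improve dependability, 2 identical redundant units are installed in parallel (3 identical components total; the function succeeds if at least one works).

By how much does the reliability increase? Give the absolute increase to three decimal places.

R_before = 0.754
R_after = 1 − (1 − 0.754)^3 = 0.985
ΔR = 0.985 − 0.754 = 0.231

0.231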